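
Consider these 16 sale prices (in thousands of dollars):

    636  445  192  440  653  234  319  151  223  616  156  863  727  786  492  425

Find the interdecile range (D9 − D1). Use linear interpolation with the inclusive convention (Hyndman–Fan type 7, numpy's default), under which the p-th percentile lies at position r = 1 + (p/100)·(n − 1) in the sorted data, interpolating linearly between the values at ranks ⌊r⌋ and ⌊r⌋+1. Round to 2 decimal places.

Sorted: 151, 156, 192, 223, 234, 319, 425, 440, 445, 492, 616, 636, 653, 727, 786, 863.
n = 16.
P10: r = 2.5; ranks 2–3 are 156, 192; interpolating gives 174.
P90: r = 14.5; ranks 14–15 are 727, 786; interpolating gives 756.5.
Difference: 756.5 − 174 = 582.5.

582.50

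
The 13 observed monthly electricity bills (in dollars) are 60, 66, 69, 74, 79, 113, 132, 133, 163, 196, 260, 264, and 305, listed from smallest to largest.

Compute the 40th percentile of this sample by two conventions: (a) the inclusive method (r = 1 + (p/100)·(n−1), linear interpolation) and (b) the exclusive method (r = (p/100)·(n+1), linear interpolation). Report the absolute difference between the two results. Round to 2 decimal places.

n = 13.
(a) r = 5.8; between ranks 5 (79) and 6 (113): 106.2.
(b) r = 5.6; between ranks 5 (79) and 6 (113): 99.4.
|106.2 − 99.4| = 6.8.

6.80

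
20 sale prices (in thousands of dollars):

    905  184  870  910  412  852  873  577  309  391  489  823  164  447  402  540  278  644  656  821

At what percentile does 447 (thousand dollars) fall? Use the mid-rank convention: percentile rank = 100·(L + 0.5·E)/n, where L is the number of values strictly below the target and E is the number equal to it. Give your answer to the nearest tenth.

Sorted: 164, 184, 278, 309, 391, 402, 412, 447, 489, 540, 577, 644, 656, 821, 823, 852, 870, 873, 905, 910.
Count below 447: L = 7; count equal: E = 1; n = 20.
Percentile rank = 100·(7 + 0.5·1)/20 = 100·7.5/20 = 37.5.

37.5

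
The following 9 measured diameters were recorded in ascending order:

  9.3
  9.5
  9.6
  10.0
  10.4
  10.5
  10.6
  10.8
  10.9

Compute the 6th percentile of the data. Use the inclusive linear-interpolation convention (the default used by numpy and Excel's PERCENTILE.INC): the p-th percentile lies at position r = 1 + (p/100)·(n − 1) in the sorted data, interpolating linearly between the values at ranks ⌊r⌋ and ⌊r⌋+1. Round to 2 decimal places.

n = 9.
r = 1 + (6/100)·(9 − 1) = 1 + 0.48 = 1.48.
Rank 1 is 9.3 and rank 2 is 9.5.
Interpolate: 9.3 + 0.48·(9.5 − 9.3) = 9.3 + 0.48·0.2 = 9.396.

9.40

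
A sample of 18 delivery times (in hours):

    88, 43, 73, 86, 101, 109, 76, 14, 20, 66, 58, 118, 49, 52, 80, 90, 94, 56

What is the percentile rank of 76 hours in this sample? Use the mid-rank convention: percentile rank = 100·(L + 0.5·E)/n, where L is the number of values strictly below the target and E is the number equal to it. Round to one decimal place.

Sorted: 14, 20, 43, 49, 52, 56, 58, 66, 73, 76, 80, 86, 88, 90, 94, 101, 109, 118.
Count below 76: L = 9; count equal: E = 1; n = 18.
Percentile rank = 100·(9 + 0.5·1)/18 = 100·9.5/18 = 52.78.

52.8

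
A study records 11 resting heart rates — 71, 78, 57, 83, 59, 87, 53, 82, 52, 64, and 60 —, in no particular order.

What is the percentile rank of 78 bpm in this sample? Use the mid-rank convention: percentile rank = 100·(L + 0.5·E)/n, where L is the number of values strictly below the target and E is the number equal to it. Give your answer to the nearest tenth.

68.2

Sorted: 52, 53, 57, 59, 60, 64, 71, 78, 82, 83, 87.
Count below 78: L = 7; count equal: E = 1; n = 11.
Percentile rank = 100·(7 + 0.5·1)/11 = 100·7.5/11 = 68.18.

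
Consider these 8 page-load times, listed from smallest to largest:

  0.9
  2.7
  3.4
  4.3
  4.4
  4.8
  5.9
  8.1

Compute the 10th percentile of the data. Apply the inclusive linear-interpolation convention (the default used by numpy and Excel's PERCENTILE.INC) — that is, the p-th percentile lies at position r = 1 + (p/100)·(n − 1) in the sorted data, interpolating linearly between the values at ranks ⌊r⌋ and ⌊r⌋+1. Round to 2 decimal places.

2.16

n = 8.
r = 1 + (10/100)·(8 − 1) = 1 + 0.7 = 1.7.
Rank 1 is 0.9 and rank 2 is 2.7.
Interpolate: 0.9 + 0.7·(2.7 − 0.9) = 0.9 + 0.7·1.8 = 2.16.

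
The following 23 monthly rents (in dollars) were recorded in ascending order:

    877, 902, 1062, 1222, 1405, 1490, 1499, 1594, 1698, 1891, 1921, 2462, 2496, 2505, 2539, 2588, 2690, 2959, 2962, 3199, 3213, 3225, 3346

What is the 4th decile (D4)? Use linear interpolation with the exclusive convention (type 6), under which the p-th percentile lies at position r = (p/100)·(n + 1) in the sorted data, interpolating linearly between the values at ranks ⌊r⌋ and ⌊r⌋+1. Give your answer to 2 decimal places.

1813.80

n = 23.
r = (40/100)·(23 + 1) = 9.6.
Rank 9 is 1698 and rank 10 is 1891.
Interpolate: 1698 + 0.6·(1891 − 1698) = 1698 + 0.6·193 = 1813.8.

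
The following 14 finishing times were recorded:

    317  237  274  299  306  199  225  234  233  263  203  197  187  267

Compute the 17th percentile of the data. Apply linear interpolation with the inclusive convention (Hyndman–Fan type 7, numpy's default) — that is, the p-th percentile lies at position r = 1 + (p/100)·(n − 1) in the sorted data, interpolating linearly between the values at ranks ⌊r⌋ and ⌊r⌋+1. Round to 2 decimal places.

199.84

Sorted: 187, 197, 199, 203, 225, 233, 234, 237, 263, 267, 274, 299, 306, 317.
n = 14.
r = 1 + (17/100)·(14 − 1) = 1 + 2.21 = 3.21.
Rank 3 is 199 and rank 4 is 203.
Interpolate: 199 + 0.21·(203 − 199) = 199 + 0.21·4 = 199.84.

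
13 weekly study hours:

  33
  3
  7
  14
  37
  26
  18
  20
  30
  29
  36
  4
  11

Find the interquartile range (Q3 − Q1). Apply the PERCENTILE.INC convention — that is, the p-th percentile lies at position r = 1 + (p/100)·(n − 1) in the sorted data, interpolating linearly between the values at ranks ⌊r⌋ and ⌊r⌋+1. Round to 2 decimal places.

19.00

Sorted: 3, 4, 7, 11, 14, 18, 20, 26, 29, 30, 33, 36, 37.
n = 13.
P25: r = 4 (integer) → 11.
P75: r = 10 (integer) → 30.
Difference: 30 − 11 = 19.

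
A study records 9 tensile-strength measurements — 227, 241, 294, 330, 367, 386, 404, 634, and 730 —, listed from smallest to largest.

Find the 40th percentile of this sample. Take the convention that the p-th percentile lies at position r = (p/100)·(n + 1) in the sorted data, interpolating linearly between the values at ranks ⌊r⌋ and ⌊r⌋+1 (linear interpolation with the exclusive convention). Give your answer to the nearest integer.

n = 9.
r = (40/100)·(9 + 1) = 4.
r is an integer, so P40 is the value at rank 4: 330.

330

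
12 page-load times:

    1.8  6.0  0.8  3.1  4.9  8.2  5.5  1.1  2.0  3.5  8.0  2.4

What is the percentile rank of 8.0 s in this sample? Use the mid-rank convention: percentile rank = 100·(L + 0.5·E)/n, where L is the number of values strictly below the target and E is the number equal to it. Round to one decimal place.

Sorted: 0.8, 1.1, 1.8, 2.0, 2.4, 3.1, 3.5, 4.9, 5.5, 6.0, 8.0, 8.2.
Count below 8.0: L = 10; count equal: E = 1; n = 12.
Percentile rank = 100·(10 + 0.5·1)/12 = 100·10.5/12 = 87.5.

87.5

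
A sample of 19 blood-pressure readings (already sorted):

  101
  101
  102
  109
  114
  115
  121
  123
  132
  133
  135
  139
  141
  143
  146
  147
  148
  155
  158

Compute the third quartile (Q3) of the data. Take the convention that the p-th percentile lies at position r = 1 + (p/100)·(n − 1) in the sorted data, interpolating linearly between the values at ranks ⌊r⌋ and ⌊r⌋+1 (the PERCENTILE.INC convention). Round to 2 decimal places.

n = 19.
r = 1 + (75/100)·(19 − 1) = 1 + 13.5 = 14.5.
Rank 14 is 143 and rank 15 is 146.
Interpolate: 143 + 0.5·(146 − 143) = 143 + 0.5·3 = 144.5.

144.50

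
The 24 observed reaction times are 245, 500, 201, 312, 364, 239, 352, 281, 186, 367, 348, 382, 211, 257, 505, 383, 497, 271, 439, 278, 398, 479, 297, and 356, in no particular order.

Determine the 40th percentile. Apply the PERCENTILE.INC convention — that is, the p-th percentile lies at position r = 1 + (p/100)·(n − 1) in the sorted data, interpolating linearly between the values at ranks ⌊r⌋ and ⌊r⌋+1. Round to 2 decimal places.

Sorted: 186, 201, 211, 239, 245, 257, 271, 278, 281, 297, 312, 348, 352, 356, 364, 367, 382, 383, 398, 439, 479, 497, 500, 505.
n = 24.
r = 1 + (40/100)·(24 − 1) = 1 + 9.2 = 10.2.
Rank 10 is 297 and rank 11 is 312.
Interpolate: 297 + 0.2·(312 − 297) = 297 + 0.2·15 = 300.

300.00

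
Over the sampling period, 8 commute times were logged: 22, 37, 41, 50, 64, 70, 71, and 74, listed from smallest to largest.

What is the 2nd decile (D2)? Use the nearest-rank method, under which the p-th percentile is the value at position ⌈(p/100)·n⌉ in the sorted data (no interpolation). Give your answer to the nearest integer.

37

n = 8.
Position = ⌈20/100 · 8⌉ = ⌈1.6⌉ = 2.
The value at rank 2 is 37.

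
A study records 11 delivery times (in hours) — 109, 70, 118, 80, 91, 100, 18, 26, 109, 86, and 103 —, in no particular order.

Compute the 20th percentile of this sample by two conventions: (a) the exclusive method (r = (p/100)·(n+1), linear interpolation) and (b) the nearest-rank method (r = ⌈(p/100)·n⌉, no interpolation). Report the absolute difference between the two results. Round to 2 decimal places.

26.40

Sorted: 18, 26, 70, 80, 86, 91, 100, 103, 109, 109, 118.
n = 11.
(a) r = 2.4; between ranks 2 (26) and 3 (70): 43.6.
(b) the nearest-rank method: rank 3 → 70.
|43.6 − 70| = 26.4.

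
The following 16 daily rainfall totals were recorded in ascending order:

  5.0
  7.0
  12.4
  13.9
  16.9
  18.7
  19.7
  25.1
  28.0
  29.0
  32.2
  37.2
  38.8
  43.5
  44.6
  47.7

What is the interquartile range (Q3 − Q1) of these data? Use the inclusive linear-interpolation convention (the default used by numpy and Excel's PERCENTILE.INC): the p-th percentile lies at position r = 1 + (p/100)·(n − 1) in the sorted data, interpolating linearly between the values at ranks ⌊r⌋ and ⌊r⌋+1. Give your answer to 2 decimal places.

n = 16.
P25: r = 4.75; ranks 4–5 are 13.9, 16.9; interpolating gives 16.15.
P75: r = 12.25; ranks 12–13 are 37.2, 38.8; interpolating gives 37.6.
Difference: 37.6 − 16.15 = 21.45.

21.45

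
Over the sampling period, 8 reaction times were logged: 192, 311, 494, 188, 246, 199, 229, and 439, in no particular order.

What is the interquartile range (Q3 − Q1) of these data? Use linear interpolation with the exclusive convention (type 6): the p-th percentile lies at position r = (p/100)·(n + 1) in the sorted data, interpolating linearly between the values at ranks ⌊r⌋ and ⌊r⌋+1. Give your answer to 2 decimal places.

Sorted: 188, 192, 199, 229, 246, 311, 439, 494.
n = 8.
P25: r = 2.25; ranks 2–3 are 192, 199; interpolating gives 193.75.
P75: r = 6.75; ranks 6–7 are 311, 439; interpolating gives 407.
Difference: 407 − 193.75 = 213.25.

213.25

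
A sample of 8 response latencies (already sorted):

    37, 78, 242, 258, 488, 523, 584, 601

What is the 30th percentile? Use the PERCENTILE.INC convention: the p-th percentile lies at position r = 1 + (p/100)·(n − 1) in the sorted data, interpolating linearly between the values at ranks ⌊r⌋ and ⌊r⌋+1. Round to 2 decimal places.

n = 8.
r = 1 + (30/100)·(8 − 1) = 1 + 2.1 = 3.1.
Rank 3 is 242 and rank 4 is 258.
Interpolate: 242 + 0.1·(258 − 242) = 242 + 0.1·16 = 243.6.

243.60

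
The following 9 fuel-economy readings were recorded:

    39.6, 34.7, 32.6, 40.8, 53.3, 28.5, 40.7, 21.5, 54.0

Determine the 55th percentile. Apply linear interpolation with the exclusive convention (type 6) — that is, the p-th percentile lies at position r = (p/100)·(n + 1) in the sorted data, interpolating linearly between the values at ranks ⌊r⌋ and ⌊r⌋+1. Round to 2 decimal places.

Sorted: 21.5, 28.5, 32.6, 34.7, 39.6, 40.7, 40.8, 53.3, 54.0.
n = 9.
r = (55/100)·(9 + 1) = 5.5.
Rank 5 is 39.6 and rank 6 is 40.7.
Interpolate: 39.6 + 0.5·(40.7 − 39.6) = 39.6 + 0.5·1.1 = 40.15.

40.15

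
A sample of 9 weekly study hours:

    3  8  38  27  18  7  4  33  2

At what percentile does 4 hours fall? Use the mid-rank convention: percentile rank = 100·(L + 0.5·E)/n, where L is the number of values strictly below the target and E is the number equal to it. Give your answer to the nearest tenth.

Sorted: 2, 3, 4, 7, 8, 18, 27, 33, 38.
Count below 4: L = 2; count equal: E = 1; n = 9.
Percentile rank = 100·(2 + 0.5·1)/9 = 100·2.5/9 = 27.78.

27.8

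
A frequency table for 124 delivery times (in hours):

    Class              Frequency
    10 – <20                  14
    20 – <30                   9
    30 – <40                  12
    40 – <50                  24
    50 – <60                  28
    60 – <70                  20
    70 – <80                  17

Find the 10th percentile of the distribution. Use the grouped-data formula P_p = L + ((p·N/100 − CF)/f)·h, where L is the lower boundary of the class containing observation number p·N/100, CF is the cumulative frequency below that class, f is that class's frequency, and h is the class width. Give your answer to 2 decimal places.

18.86

N = 124; target position k = 10/100 · 124 = 12.4.
Cumulative frequencies: 14, 23, 35, 59, 87, 107, 124.
Observation 12.4 falls in the class 10 – <20.
L = 10, CF = 0, f = 14, h = 10.
P10 = 10 + ((12.4 − 0)/14)·10 = 10 + 8.85714 = 18.8571.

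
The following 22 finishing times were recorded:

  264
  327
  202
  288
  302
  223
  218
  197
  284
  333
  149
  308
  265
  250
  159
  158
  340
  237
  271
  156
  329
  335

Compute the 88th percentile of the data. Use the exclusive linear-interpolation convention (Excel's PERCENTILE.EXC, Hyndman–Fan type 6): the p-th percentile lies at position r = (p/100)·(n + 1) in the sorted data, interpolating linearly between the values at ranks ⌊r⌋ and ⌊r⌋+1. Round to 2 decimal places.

Sorted: 149, 156, 158, 159, 197, 202, 218, 223, 237, 250, 264, 265, 271, 284, 288, 302, 308, 327, 329, 333, 335, 340.
n = 22.
r = (88/100)·(22 + 1) = 20.24.
Rank 20 is 333 and rank 21 is 335.
Interpolate: 333 + 0.24·(335 − 333) = 333 + 0.24·2 = 333.48.

333.48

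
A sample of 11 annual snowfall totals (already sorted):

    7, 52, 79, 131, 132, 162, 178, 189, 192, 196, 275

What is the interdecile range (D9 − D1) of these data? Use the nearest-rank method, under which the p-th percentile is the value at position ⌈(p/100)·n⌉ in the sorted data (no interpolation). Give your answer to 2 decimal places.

144.00

n = 11.
P10: rank ⌈10/100·11⌉ = 2 → 52.
P90: rank ⌈90/100·11⌉ = 10 → 196.
Difference: 196 − 52 = 144.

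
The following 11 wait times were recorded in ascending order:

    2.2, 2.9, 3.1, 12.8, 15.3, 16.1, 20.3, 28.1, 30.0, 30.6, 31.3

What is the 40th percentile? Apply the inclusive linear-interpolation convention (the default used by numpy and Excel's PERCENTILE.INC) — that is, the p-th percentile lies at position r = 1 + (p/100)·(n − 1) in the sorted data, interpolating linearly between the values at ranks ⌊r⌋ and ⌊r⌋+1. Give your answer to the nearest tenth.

n = 11.
r = 1 + (40/100)·(11 − 1) = 1 + 4 = 5.
r is an integer, so P40 is the value at rank 5: 15.3.

15.3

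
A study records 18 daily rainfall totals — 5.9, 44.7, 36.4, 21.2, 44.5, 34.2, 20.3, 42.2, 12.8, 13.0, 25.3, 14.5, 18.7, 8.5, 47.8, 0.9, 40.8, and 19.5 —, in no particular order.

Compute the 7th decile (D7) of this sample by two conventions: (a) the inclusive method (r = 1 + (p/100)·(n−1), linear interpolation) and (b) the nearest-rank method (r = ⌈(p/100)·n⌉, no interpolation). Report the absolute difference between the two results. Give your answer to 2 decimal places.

Sorted: 0.9, 5.9, 8.5, 12.8, 13.0, 14.5, 18.7, 19.5, 20.3, 21.2, 25.3, 34.2, 36.4, 40.8, 42.2, 44.5, 44.7, 47.8.
n = 18.
(a) r = 12.9; between ranks 12 (34.2) and 13 (36.4): 36.18.
(b) the nearest-rank method: rank 13 → 36.4.
|36.18 − 36.4| = 0.22.

0.22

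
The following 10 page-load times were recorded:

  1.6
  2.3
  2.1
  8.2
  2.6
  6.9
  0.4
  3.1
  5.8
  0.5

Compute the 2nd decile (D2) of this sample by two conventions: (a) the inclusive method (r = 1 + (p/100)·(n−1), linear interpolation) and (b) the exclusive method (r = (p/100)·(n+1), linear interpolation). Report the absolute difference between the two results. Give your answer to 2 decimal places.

Sorted: 0.4, 0.5, 1.6, 2.1, 2.3, 2.6, 3.1, 5.8, 6.9, 8.2.
n = 10.
(a) r = 2.8; between ranks 2 (0.5) and 3 (1.6): 1.38.
(b) r = 2.2; between ranks 2 (0.5) and 3 (1.6): 0.72.
|1.38 − 0.72| = 0.66.

0.66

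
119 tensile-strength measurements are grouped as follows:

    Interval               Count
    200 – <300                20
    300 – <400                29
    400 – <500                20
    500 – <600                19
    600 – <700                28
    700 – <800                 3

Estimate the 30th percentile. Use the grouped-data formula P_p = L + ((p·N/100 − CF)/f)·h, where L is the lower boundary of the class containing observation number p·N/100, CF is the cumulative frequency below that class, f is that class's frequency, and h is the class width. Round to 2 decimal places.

354.14

N = 119; target position k = 30/100 · 119 = 35.7.
Cumulative frequencies: 20, 49, 69, 88, 116, 119.
Observation 35.7 falls in the class 300 – <400.
L = 300, CF = 20, f = 29, h = 100.
P30 = 300 + ((35.7 − 20)/29)·100 = 300 + 54.1379 = 354.138.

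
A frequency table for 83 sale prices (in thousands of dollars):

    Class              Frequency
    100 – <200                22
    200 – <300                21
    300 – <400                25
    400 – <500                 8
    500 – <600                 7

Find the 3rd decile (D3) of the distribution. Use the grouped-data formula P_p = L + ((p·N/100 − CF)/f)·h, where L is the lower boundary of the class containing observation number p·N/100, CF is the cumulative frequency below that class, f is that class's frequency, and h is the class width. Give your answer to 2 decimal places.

N = 83; target position k = 30/100 · 83 = 24.9.
Cumulative frequencies: 22, 43, 68, 76, 83.
Observation 24.9 falls in the class 200 – <300.
L = 200, CF = 22, f = 21, h = 100.
P30 = 200 + ((24.9 − 22)/21)·100 = 200 + 13.8095 = 213.81.

213.81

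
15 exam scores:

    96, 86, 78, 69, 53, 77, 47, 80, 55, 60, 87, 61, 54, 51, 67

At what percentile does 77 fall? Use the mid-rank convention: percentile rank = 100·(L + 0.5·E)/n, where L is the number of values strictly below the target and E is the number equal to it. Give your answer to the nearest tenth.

Sorted: 47, 51, 53, 54, 55, 60, 61, 67, 69, 77, 78, 80, 86, 87, 96.
Count below 77: L = 9; count equal: E = 1; n = 15.
Percentile rank = 100·(9 + 0.5·1)/15 = 100·9.5/15 = 63.33.

63.3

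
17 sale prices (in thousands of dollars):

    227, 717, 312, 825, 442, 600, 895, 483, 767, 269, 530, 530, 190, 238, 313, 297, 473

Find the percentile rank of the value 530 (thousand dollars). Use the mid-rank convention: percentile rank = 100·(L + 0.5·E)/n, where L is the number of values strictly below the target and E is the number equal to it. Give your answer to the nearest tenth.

64.7

Sorted: 190, 227, 238, 269, 297, 312, 313, 442, 473, 483, 530, 530, 600, 717, 767, 825, 895.
Count below 530: L = 10; count equal: E = 2; n = 17.
Percentile rank = 100·(10 + 0.5·2)/17 = 100·11/17 = 64.71.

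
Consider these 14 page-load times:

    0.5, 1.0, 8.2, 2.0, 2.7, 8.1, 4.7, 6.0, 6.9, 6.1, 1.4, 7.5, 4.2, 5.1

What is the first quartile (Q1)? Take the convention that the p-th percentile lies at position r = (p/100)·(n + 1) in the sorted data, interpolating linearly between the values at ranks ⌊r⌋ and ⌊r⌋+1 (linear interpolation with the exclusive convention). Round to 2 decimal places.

1.85

Sorted: 0.5, 1.0, 1.4, 2.0, 2.7, 4.2, 4.7, 5.1, 6.0, 6.1, 6.9, 7.5, 8.1, 8.2.
n = 14.
r = (25/100)·(14 + 1) = 3.75.
Rank 3 is 1.4 and rank 4 is 2.0.
Interpolate: 1.4 + 0.75·(2.0 − 1.4) = 1.4 + 0.75·0.6 = 1.85.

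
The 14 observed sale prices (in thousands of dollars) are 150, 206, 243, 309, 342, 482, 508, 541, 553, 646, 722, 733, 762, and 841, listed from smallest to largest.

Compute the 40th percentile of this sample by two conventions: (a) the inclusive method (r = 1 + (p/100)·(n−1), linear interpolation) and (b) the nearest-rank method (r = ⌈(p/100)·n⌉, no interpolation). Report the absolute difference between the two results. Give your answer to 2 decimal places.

n = 14.
(a) r = 6.2; between ranks 6 (482) and 7 (508): 487.2.
(b) the nearest-rank method: rank 6 → 482.
|487.2 − 482| = 5.2.

5.20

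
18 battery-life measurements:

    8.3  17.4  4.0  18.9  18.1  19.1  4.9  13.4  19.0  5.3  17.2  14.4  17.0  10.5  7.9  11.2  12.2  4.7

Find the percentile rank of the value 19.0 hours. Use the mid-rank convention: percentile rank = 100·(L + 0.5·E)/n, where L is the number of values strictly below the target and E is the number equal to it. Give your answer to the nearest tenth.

Sorted: 4.0, 4.7, 4.9, 5.3, 7.9, 8.3, 10.5, 11.2, 12.2, 13.4, 14.4, 17.0, 17.2, 17.4, 18.1, 18.9, 19.0, 19.1.
Count below 19.0: L = 16; count equal: E = 1; n = 18.
Percentile rank = 100·(16 + 0.5·1)/18 = 100·16.5/18 = 91.67.

91.7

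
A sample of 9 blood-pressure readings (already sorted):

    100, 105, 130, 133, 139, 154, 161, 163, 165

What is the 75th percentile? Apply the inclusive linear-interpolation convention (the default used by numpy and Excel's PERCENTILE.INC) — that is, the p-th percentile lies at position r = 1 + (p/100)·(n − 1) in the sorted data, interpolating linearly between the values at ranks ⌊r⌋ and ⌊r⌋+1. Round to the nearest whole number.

n = 9.
r = 1 + (75/100)·(9 − 1) = 1 + 6 = 7.
r is an integer, so P75 is the value at rank 7: 161.

161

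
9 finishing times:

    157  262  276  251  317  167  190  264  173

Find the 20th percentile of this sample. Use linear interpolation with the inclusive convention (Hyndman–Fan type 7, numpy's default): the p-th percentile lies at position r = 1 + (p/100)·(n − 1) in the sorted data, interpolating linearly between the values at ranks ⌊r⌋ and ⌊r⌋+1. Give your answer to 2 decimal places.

170.60

Sorted: 157, 167, 173, 190, 251, 262, 264, 276, 317.
n = 9.
r = 1 + (20/100)·(9 − 1) = 1 + 1.6 = 2.6.
Rank 2 is 167 and rank 3 is 173.
Interpolate: 167 + 0.6·(173 − 167) = 167 + 0.6·6 = 170.6.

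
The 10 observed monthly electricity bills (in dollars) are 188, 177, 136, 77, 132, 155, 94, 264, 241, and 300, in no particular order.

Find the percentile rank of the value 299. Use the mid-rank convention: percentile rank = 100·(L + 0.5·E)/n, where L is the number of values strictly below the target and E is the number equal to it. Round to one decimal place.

90.0

Sorted: 77, 94, 132, 136, 155, 177, 188, 241, 264, 300.
Count below 299: L = 9; count equal: E = 0; n = 10.
Percentile rank = 100·(9 + 0.5·0)/10 = 100·9/10 = 90.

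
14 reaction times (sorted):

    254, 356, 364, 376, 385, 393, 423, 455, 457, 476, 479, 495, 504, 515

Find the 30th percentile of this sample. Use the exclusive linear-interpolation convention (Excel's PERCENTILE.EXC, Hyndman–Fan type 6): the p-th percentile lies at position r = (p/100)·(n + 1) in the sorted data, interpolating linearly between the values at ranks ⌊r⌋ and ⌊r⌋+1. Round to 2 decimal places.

n = 14.
r = (30/100)·(14 + 1) = 4.5.
Rank 4 is 376 and rank 5 is 385.
Interpolate: 376 + 0.5·(385 − 376) = 376 + 0.5·9 = 380.5.

380.50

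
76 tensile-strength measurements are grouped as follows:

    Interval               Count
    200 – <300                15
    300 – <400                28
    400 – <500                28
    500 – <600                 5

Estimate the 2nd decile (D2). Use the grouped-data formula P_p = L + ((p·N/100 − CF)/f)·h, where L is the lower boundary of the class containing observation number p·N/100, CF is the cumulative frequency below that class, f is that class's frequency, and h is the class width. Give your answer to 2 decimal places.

N = 76; target position k = 20/100 · 76 = 15.2.
Cumulative frequencies: 15, 43, 71, 76.
Observation 15.2 falls in the class 300 – <400.
L = 300, CF = 15, f = 28, h = 100.
P20 = 300 + ((15.2 − 15)/28)·100 = 300 + 0.714286 = 300.714.

300.71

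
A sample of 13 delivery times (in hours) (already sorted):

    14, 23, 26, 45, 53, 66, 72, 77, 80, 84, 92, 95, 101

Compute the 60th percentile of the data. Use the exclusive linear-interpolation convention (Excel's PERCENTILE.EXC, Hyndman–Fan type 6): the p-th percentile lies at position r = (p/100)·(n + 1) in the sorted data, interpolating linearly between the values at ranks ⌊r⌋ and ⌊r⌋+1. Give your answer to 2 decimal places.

n = 13.
r = (60/100)·(13 + 1) = 8.4.
Rank 8 is 77 and rank 9 is 80.
Interpolate: 77 + 0.4·(80 − 77) = 77 + 0.4·3 = 78.2.

78.20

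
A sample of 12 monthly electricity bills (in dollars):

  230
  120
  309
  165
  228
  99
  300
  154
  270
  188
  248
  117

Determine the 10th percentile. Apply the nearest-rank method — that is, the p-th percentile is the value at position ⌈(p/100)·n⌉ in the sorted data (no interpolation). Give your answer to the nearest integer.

117

Sorted: 99, 117, 120, 154, 165, 188, 228, 230, 248, 270, 300, 309.
n = 12.
Position = ⌈10/100 · 12⌉ = ⌈1.2⌉ = 2.
The value at rank 2 is 117.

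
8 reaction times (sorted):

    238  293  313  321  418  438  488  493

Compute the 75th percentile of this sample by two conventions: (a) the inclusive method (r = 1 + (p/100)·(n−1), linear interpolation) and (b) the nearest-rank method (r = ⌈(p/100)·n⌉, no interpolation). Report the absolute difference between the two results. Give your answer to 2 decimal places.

12.50

n = 8.
(a) r = 6.25; between ranks 6 (438) and 7 (488): 450.5.
(b) the nearest-rank method: rank 6 → 438.
|450.5 − 438| = 12.5.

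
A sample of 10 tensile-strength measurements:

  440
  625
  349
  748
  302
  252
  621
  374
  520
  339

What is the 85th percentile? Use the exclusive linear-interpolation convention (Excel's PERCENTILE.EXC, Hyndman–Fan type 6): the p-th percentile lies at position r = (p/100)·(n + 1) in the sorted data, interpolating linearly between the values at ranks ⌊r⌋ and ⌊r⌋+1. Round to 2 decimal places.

Sorted: 252, 302, 339, 349, 374, 440, 520, 621, 625, 748.
n = 10.
r = (85/100)·(10 + 1) = 9.35.
Rank 9 is 625 and rank 10 is 748.
Interpolate: 625 + 0.35·(748 − 625) = 625 + 0.35·123 = 668.05.

668.05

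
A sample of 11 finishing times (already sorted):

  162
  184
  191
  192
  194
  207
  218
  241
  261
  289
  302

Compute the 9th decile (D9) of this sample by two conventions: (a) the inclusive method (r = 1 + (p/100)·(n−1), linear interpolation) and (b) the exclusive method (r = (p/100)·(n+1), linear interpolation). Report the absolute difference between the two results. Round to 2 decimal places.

10.40

n = 11.
(a) r = 10 → value at rank 10 = 289.
(b) r = 10.8; between ranks 10 (289) and 11 (302): 299.4.
|289 − 299.4| = 10.4.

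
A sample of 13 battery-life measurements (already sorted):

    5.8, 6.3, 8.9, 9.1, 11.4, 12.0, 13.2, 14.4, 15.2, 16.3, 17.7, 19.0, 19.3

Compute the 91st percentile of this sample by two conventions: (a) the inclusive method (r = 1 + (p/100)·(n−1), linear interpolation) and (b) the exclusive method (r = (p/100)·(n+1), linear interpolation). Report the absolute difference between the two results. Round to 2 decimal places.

n = 13.
(a) r = 11.92; between ranks 11 (17.7) and 12 (19.0): 18.896.
(b) r = 12.74; between ranks 12 (19.0) and 13 (19.3): 19.222.
|18.896 − 19.222| = 0.326.

0.33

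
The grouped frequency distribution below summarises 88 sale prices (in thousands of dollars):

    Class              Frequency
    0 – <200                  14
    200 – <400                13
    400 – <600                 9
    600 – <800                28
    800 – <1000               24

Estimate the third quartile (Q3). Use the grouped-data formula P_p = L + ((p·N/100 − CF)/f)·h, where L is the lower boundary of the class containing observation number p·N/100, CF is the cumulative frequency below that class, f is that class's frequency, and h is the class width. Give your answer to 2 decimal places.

N = 88; target position k = 75/100 · 88 = 66.
Cumulative frequencies: 14, 27, 36, 64, 88.
Observation 66 falls in the class 800 – <1000.
L = 800, CF = 64, f = 24, h = 200.
P75 = 800 + ((66 − 64)/24)·200 = 800 + 16.6667 = 816.667.

816.67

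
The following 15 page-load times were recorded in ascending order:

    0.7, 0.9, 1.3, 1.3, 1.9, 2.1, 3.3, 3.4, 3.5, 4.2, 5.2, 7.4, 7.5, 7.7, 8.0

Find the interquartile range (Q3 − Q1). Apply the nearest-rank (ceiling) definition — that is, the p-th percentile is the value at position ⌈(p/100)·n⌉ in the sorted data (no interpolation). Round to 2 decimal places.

n = 15.
P25: rank ⌈25/100·15⌉ = 4 → 1.3.
P75: rank ⌈75/100·15⌉ = 12 → 7.4.
Difference: 7.4 − 1.3 = 6.1.

6.10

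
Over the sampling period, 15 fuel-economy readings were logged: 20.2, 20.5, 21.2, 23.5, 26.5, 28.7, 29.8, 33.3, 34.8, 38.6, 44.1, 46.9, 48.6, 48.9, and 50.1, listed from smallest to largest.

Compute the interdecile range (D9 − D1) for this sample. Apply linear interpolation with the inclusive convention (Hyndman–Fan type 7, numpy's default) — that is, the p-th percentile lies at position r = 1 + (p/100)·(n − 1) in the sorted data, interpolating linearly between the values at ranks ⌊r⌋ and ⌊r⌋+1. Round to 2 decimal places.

28.00

n = 15.
P10: r = 2.4; ranks 2–3 are 20.5, 21.2; interpolating gives 20.78.
P90: r = 13.6; ranks 13–14 are 48.6, 48.9; interpolating gives 48.78.
Difference: 48.78 − 20.78 = 28.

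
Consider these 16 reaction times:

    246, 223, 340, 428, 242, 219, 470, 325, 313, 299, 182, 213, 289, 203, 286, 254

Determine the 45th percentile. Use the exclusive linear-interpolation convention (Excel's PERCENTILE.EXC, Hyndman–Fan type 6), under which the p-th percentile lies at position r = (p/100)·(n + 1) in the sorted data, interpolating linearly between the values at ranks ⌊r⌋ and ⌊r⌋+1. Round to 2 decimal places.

Sorted: 182, 203, 213, 219, 223, 242, 246, 254, 286, 289, 299, 313, 325, 340, 428, 470.
n = 16.
r = (45/100)·(16 + 1) = 7.65.
Rank 7 is 246 and rank 8 is 254.
Interpolate: 246 + 0.65·(254 − 246) = 246 + 0.65·8 = 251.2.

251.20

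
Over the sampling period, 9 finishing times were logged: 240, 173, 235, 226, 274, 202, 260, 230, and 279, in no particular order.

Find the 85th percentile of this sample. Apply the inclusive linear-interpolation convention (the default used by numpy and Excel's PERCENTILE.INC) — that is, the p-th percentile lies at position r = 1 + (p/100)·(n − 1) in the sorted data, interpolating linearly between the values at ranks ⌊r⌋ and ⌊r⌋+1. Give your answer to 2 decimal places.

271.20

Sorted: 173, 202, 226, 230, 235, 240, 260, 274, 279.
n = 9.
r = 1 + (85/100)·(9 − 1) = 1 + 6.8 = 7.8.
Rank 7 is 260 and rank 8 is 274.
Interpolate: 260 + 0.8·(274 − 260) = 260 + 0.8·14 = 271.2.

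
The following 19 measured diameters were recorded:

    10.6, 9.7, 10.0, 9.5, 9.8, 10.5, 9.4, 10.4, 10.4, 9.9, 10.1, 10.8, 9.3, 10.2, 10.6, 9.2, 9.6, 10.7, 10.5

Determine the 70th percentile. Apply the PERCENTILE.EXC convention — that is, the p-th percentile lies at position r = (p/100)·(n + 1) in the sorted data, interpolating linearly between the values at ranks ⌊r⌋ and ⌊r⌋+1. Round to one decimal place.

Sorted: 9.2, 9.3, 9.4, 9.5, 9.6, 9.7, 9.8, 9.9, 10.0, 10.1, 10.2, 10.4, 10.4, 10.5, 10.5, 10.6, 10.6, 10.7, 10.8.
n = 19.
r = (70/100)·(19 + 1) = 14.
r is an integer, so P70 is the value at rank 14: 10.5.

10.5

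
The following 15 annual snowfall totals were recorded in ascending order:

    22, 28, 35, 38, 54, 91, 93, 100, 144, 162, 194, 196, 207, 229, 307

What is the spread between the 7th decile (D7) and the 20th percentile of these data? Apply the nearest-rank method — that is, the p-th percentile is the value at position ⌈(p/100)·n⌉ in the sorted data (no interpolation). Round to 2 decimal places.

n = 15.
P20: rank ⌈20/100·15⌉ = 3 → 35.
P70: rank ⌈70/100·15⌉ = 11 → 194.
Difference: 194 − 35 = 159.

159.00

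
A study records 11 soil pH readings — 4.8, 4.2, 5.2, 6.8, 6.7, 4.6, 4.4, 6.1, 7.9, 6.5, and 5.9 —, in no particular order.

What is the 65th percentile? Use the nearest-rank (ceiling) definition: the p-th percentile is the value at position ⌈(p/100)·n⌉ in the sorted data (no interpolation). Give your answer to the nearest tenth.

6.5

Sorted: 4.2, 4.4, 4.6, 4.8, 5.2, 5.9, 6.1, 6.5, 6.7, 6.8, 7.9.
n = 11.
Position = ⌈65/100 · 11⌉ = ⌈7.15⌉ = 8.
The value at rank 8 is 6.5.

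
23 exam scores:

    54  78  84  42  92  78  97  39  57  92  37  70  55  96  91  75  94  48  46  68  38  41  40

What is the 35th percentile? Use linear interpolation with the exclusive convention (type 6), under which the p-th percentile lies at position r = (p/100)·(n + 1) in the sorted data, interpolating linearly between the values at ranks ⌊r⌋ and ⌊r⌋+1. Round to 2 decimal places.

Sorted: 37, 38, 39, 40, 41, 42, 46, 48, 54, 55, 57, 68, 70, 75, 78, 78, 84, 91, 92, 92, 94, 96, 97.
n = 23.
r = (35/100)·(23 + 1) = 8.4.
Rank 8 is 48 and rank 9 is 54.
Interpolate: 48 + 0.4·(54 − 48) = 48 + 0.4·6 = 50.4.

50.40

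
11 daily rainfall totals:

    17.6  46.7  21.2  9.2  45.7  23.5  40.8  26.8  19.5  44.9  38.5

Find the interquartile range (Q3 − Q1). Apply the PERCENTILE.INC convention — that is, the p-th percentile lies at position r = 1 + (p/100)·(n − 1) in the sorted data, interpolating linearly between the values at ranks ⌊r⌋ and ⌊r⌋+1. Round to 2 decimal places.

22.50

Sorted: 9.2, 17.6, 19.5, 21.2, 23.5, 26.8, 38.5, 40.8, 44.9, 45.7, 46.7.
n = 11.
P25: r = 3.5; ranks 3–4 are 19.5, 21.2; interpolating gives 20.35.
P75: r = 8.5; ranks 8–9 are 40.8, 44.9; interpolating gives 42.85.
Difference: 42.85 − 20.35 = 22.5.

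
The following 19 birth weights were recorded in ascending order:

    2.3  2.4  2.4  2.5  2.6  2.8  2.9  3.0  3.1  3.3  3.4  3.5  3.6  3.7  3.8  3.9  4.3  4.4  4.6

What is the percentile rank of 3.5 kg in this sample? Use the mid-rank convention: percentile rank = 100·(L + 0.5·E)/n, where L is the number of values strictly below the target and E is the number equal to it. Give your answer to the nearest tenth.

60.5

Count below 3.5: L = 11; count equal: E = 1; n = 19.
Percentile rank = 100·(11 + 0.5·1)/19 = 100·11.5/19 = 60.53.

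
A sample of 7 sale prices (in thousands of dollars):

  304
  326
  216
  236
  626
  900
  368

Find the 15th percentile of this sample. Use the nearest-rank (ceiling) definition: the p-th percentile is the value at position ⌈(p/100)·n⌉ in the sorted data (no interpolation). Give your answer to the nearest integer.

236

Sorted: 216, 236, 304, 326, 368, 626, 900.
n = 7.
Position = ⌈15/100 · 7⌉ = ⌈1.05⌉ = 2.
The value at rank 2 is 236.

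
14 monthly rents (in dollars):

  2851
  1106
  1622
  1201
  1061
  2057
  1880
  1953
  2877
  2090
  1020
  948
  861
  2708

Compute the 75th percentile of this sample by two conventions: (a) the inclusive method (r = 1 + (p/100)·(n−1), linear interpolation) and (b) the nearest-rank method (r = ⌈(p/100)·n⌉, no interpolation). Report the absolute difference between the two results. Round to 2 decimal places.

Sorted: 861, 948, 1020, 1061, 1106, 1201, 1622, 1880, 1953, 2057, 2090, 2708, 2851, 2877.
n = 14.
(a) r = 10.75; between ranks 10 (2057) and 11 (2090): 2081.75.
(b) the nearest-rank method: rank 11 → 2090.
|2081.75 − 2090| = 8.25.

8.25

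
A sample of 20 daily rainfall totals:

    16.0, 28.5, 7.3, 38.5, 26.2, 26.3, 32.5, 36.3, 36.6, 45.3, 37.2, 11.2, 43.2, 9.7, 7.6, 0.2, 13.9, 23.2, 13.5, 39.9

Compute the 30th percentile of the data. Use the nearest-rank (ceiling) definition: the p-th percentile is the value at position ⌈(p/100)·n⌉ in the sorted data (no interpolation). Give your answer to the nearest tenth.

Sorted: 0.2, 7.3, 7.6, 9.7, 11.2, 13.5, 13.9, 16.0, 23.2, 26.2, 26.3, 28.5, 32.5, 36.3, 36.6, 37.2, 38.5, 39.9, 43.2, 45.3.
n = 20.
Position = ⌈30/100 · 20⌉ = ⌈6⌉ = 6.
The value at rank 6 is 13.5.

13.5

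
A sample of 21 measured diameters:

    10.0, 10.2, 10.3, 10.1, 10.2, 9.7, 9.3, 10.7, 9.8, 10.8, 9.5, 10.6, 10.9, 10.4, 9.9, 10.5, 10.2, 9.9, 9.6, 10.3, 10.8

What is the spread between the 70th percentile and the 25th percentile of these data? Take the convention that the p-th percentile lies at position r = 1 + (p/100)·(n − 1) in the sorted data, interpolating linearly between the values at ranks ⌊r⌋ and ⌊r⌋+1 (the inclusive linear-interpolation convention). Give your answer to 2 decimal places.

0.50

Sorted: 9.3, 9.5, 9.6, 9.7, 9.8, 9.9, 9.9, 10.0, 10.1, 10.2, 10.2, 10.2, 10.3, 10.3, 10.4, 10.5, 10.6, 10.7, 10.8, 10.8, 10.9.
n = 21.
P25: r = 6 (integer) → 9.9.
P70: r = 15 (integer) → 10.4.
Difference: 10.4 − 9.9 = 0.5.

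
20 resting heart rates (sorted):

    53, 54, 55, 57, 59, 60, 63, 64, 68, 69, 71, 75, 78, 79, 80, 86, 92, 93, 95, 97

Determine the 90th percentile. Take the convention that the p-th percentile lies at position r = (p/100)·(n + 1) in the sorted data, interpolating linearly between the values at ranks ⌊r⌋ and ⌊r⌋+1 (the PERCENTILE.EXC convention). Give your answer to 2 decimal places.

n = 20.
r = (90/100)·(20 + 1) = 18.9.
Rank 18 is 93 and rank 19 is 95.
Interpolate: 93 + 0.9·(95 − 93) = 93 + 0.9·2 = 94.8.

94.80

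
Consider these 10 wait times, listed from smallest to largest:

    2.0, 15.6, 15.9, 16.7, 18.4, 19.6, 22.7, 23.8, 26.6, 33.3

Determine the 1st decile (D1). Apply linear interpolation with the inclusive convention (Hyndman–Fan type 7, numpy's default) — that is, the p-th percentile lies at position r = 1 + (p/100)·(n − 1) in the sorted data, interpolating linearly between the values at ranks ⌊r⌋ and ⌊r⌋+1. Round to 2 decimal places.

14.24

n = 10.
r = 1 + (10/100)·(10 − 1) = 1 + 0.9 = 1.9.
Rank 1 is 2.0 and rank 2 is 15.6.
Interpolate: 2.0 + 0.9·(15.6 − 2.0) = 2.0 + 0.9·13.6 = 14.24.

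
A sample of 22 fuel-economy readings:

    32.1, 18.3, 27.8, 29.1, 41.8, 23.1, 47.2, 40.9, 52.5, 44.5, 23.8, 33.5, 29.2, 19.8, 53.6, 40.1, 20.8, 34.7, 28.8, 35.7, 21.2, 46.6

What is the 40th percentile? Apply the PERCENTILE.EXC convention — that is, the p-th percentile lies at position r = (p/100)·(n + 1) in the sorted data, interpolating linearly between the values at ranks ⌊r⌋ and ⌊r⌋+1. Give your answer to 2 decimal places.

Sorted: 18.3, 19.8, 20.8, 21.2, 23.1, 23.8, 27.8, 28.8, 29.1, 29.2, 32.1, 33.5, 34.7, 35.7, 40.1, 40.9, 41.8, 44.5, 46.6, 47.2, 52.5, 53.6.
n = 22.
r = (40/100)·(22 + 1) = 9.2.
Rank 9 is 29.1 and rank 10 is 29.2.
Interpolate: 29.1 + 0.2·(29.2 − 29.1) = 29.1 + 0.2·0.1 = 29.12.

29.12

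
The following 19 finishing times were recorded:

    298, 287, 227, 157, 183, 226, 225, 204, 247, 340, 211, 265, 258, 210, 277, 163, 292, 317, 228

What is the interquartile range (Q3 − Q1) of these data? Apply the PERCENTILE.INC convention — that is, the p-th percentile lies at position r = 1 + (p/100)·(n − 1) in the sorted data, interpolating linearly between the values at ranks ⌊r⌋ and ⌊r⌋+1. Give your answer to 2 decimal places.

71.50

Sorted: 157, 163, 183, 204, 210, 211, 225, 226, 227, 228, 247, 258, 265, 277, 287, 292, 298, 317, 340.
n = 19.
P25: r = 5.5; ranks 5–6 are 210, 211; interpolating gives 210.5.
P75: r = 14.5; ranks 14–15 are 277, 287; interpolating gives 282.
Difference: 282 − 210.5 = 71.5.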